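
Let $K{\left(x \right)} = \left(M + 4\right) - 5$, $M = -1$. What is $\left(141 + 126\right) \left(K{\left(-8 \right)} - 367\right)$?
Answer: $-98523$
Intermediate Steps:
$K{\left(x \right)} = -2$ ($K{\left(x \right)} = \left(-1 + 4\right) - 5 = 3 - 5 = -2$)
$\left(141 + 126\right) \left(K{\left(-8 \right)} - 367\right) = \left(141 + 126\right) \left(-2 - 367\right) = 267 \left(-369\right) = -98523$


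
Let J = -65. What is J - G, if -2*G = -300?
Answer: -215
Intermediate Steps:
G = 150 (G = -½*(-300) = 150)
J - G = -65 - 1*150 = -65 - 150 = -215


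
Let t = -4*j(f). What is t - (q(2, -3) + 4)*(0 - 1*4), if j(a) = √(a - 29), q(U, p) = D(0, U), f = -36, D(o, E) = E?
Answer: 24 - 4*I*√65 ≈ 24.0 - 32.249*I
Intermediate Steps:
q(U, p) = U
j(a) = √(-29 + a)
t = -4*I*√65 (t = -4*√(-29 - 36) = -4*I*√65 ≈ -32.249*I)
t - (q(2, -3) + 4)*(0 - 1*4) = -4*I*√65 - (2 + 4)*(0 - 1*4) = -4*I*√65 - 6*(0 - 4) = -4*I*√65 - 6*(-4) = -4*I*√65 - 1*(-24) = -4*I*√65 + 24 = 24 - 4*I*√65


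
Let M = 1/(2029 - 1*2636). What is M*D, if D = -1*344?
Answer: 344/607 ≈ 0.56672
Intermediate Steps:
D = -344
M = -1/607 (M = 1/(2029 - 2636) = 1/(-607) = -1/607 ≈ -0.0016474)
M*D = -1/607*(-344) = 344/607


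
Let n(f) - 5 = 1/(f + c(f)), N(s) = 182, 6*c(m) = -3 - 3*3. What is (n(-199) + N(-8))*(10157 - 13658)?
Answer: -43862862/67 ≈ -6.5467e+5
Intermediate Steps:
c(m) = -2 (c(m) = (-3 - 3*3)/6 = (-3 - 9)/6 = (⅙)*(-12) = -2)
n(f) = 5 + 1/(-2 + f) (n(f) = 5 + 1/(f - 2) = 5 + 1/(-2 + f))
(n(-199) + N(-8))*(10157 - 13658) = ((-9 + 5*(-199))/(-2 - 199) + 182)*(10157 - 13658) = ((-9 - 995)/(-201) + 182)*(-3501) = (-1/201*(-1004) + 182)*(-3501) = (1004/201 + 182)*(-3501) = (37586/201)*(-3501) = -43862862/67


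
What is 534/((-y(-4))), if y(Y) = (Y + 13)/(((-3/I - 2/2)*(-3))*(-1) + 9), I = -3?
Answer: -534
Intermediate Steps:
y(Y) = 13/9 + Y/9 (y(Y) = (Y + 13)/(((-3/(-3) - 2/2)*(-3))*(-1) + 9) = (13 + Y)/(((-3*(-⅓) - 2*½)*(-3))*(-1) + 9) = (13 + Y)/(((1 - 1)*(-3))*(-1) + 9) = (13 + Y)/((0*(-3))*(-1) + 9) = (13 + Y)/(0*(-1) + 9) = (13 + Y)/(0 + 9) = (13 + Y)/9 = (13 + Y)*(⅑) = 13/9 + Y/9)
534/((-y(-4))) = 534/((-(13/9 + (⅑)*(-4)))) = 534/((-(13/9 - 4/9))) = 534/((-1*1)) = 534/(-1) = 534*(-1) = -534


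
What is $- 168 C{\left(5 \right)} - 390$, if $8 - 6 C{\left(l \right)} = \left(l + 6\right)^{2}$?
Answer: $2774$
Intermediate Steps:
$C{\left(l \right)} = \frac{4}{3} - \frac{\left(6 + l\right)^{2}}{6}$ ($C{\left(l \right)} = \frac{4}{3} - \frac{\left(l + 6\right)^{2}}{6} = \frac{4}{3} - \frac{\left(6 + l\right)^{2}}{6}$)
$- 168 C{\left(5 \right)} - 390 = - 168 \left(\frac{4}{3} - \frac{\left(6 + 5\right)^{2}}{6}\right) - 390 = - 168 \left(\frac{4}{3} - \frac{11^{2}}{6}\right) - 390 = - 168 \left(\frac{4}{3} - \frac{121}{6}\right) - 390 = \left(-168\right) \left(- \frac{113}{6}\right) - 390 = 3164 - 390 = 2774$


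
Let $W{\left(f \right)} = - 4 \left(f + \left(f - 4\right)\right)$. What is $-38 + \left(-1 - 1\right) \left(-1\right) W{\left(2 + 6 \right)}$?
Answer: $-134$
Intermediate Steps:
$W{\left(f \right)} = 16 - 8 f$ ($W{\left(f \right)} = - 4 \left(f + \left(-4 + f\right)\right) = - 4 \left(-4 + 2 f\right) = 16 - 8 f$)
$-38 + \left(-1 - 1\right) \left(-1\right) W{\left(2 + 6 \right)} = -38 + \left(-1 - 1\right) \left(-1\right) \left(16 - 8 \left(2 + 6\right)\right) = -38 + \left(-2\right) \left(-1\right) \left(16 - 64\right) = -38 + 2 \left(16 - 64\right) = -38 + 2 \left(-48\right) = -38 - 96 = -134$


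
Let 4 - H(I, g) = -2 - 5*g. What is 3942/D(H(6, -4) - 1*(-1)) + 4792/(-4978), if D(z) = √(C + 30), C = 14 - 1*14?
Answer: -2396/2489 + 657*√30/5 ≈ 718.75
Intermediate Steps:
H(I, g) = 6 + 5*g (H(I, g) = 4 - (-2 - 5*g) = 4 + (2 + 5*g) = 6 + 5*g)
C = 0 (C = 14 - 14 = 0)
D(z) = √30 (D(z) = √(0 + 30) = √30)
3942/D(H(6, -4) - 1*(-1)) + 4792/(-4978) = 3942/(√30) + 4792/(-4978) = 3942*(√30/30) + 4792*(-1/4978) = 657*√30/5 - 2396/2489 = -2396/2489 + 657*√30/5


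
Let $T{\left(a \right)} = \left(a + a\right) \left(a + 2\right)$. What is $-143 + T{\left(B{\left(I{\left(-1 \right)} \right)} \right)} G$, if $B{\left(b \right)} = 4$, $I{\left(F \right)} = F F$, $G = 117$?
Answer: $5473$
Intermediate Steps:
$I{\left(F \right)} = F^{2}$
$T{\left(a \right)} = 2 a \left(2 + a\right)$
$-143 + T{\left(B{\left(I{\left(-1 \right)} \right)} \right)} G = -143 + 2 \cdot 4 \left(2 + 4\right) 117 = -143 + 2 \cdot 4 \cdot 6 \cdot 117 = -143 + 48 \cdot 117 = -143 + 5616 = 5473$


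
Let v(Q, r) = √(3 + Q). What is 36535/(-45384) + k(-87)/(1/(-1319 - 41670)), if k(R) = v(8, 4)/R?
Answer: -36535/45384 + 42989*√11/87 ≈ 1638.0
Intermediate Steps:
k(R) = √11/R (k(R) = √(3 + 8)/R = √11/R)
36535/(-45384) + k(-87)/(1/(-1319 - 41670)) = 36535/(-45384) + (√11/(-87))/(1/(-1319 - 41670)) = 36535*(-1/45384) + (√11*(-1/87))/(1/(-42989)) = -36535/45384 + (-√11/87)/(-1/42989) = -36535/45384 - √11/87*(-42989) = -36535/45384 + 42989*√11/87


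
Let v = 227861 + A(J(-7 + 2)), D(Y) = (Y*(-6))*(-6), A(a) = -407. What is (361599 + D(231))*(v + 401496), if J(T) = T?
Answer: 232658039250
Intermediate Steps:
D(Y) = 36*Y (D(Y) = -6*Y*(-6) = 36*Y)
v = 227454 (v = 227861 - 407 = 227454)
(361599 + D(231))*(v + 401496) = (361599 + 36*231)*(227454 + 401496) = (361599 + 8316)*628950 = 369915*628950 = 232658039250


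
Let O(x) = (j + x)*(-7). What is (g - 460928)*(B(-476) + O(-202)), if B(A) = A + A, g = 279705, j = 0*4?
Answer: -83725026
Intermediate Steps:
j = 0
B(A) = 2*A
O(x) = -7*x (O(x) = (0 + x)*(-7) = x*(-7) = -7*x)
(g - 460928)*(B(-476) + O(-202)) = (279705 - 460928)*(2*(-476) - 7*(-202)) = -181223*(-952 + 1414) = -181223*462 = -83725026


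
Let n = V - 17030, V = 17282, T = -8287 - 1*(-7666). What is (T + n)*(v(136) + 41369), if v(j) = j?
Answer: -15315345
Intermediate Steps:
T = -621 (T = -8287 + 7666 = -621)
n = 252 (n = 17282 - 17030 = 252)
(T + n)*(v(136) + 41369) = (-621 + 252)*(136 + 41369) = -369*41505 = -15315345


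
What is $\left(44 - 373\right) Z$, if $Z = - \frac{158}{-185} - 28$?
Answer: $\frac{1652238}{185} \approx 8931.0$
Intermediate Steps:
$Z = - \frac{5022}{185}$ ($Z = \left(-158\right) \left(- \frac{1}{185}\right) - 28 = \frac{158}{185} - 28 = - \frac{5022}{185} \approx -27.146$)
$\left(44 - 373\right) Z = \left(44 - 373\right) \left(- \frac{5022}{185}\right) = \left(-329\right) \left(- \frac{5022}{185}\right) = \frac{1652238}{185}$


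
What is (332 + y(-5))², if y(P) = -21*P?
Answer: 190969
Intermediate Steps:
(332 + y(-5))² = (332 - 21*(-5))² = (332 + 105)² = 437² = 190969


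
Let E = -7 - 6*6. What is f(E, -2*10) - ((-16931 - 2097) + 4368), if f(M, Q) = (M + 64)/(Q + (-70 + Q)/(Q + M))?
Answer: 1905653/130 ≈ 14659.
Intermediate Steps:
E = -43 (E = -7 - 36 = -43)
f(M, Q) = (64 + M)/(Q + (-70 + Q)/(M + Q))
f(E, -2*10) - ((-16931 - 2097) + 4368) = ((-43)² + 64*(-43) + 64*(-2*10) - (-86)*10)/(-70 - 2*10 + (-2*10)² - (-86)*10) - ((-16931 - 2097) + 4368) = (1849 - 2752 + 64*(-20) - 43*(-20))/(-70 - 20 + (-20)² - 43*(-20)) - (-19028 + 4368) = (1849 - 2752 - 1280 + 860)/(-70 - 20 + 400 + 860) - 1*(-14660) = -1323/1170 + 14660 = (1/1170)*(-1323) + 14660 = -147/130 + 14660 = 1905653/130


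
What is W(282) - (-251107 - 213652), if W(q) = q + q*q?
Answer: 544565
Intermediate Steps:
W(q) = q + q²
W(282) - (-251107 - 213652) = 282*(1 + 282) - (-251107 - 213652) = 282*283 - 1*(-464759) = 79806 + 464759 = 544565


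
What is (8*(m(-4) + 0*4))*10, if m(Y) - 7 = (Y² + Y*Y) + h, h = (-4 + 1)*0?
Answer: 3120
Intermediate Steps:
h = 0 (h = -3*0 = 0)
m(Y) = 7 + 2*Y² (m(Y) = 7 + ((Y² + Y*Y) + 0) = 7 + ((Y² + Y²) + 0) = 7 + (2*Y² + 0) = 7 + 2*Y²)
(8*(m(-4) + 0*4))*10 = (8*((7 + 2*(-4)²) + 0*4))*10 = (8*((7 + 2*16) + 0))*10 = (8*((7 + 32) + 0))*10 = (8*(39 + 0))*10 = (8*39)*10 = 312*10 = 3120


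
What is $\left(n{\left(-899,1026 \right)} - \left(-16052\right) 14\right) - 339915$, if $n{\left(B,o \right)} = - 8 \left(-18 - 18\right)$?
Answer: $-114899$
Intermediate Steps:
$n{\left(B,o \right)} = 288$ ($n{\left(B,o \right)} = \left(-8\right) \left(-36\right) = 288$)
$\left(n{\left(-899,1026 \right)} - \left(-16052\right) 14\right) - 339915 = \left(288 - \left(-16052\right) 14\right) - 339915 = \left(288 - -224728\right) - 339915 = \left(288 + 224728\right) - 339915 = 225016 - 339915 = -114899$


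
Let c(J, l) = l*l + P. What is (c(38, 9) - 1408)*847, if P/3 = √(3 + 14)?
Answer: -1123969 + 2541*√17 ≈ -1.1135e+6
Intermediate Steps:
P = 3*√17 (P = 3*√(3 + 14) = 3*√17 ≈ 12.369)
c(J, l) = l² + 3*√17 (c(J, l) = l*l + 3*√17 = l² + 3*√17)
(c(38, 9) - 1408)*847 = ((9² + 3*√17) - 1408)*847 = ((81 + 3*√17) - 1408)*847 = (-1327 + 3*√17)*847 = -1123969 + 2541*√17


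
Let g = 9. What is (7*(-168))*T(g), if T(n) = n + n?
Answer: -21168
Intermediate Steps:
T(n) = 2*n
(7*(-168))*T(g) = (7*(-168))*(2*9) = -1176*18 = -21168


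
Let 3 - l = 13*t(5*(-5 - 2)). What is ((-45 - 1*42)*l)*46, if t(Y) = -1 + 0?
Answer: -64032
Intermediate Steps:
t(Y) = -1
l = 16 (l = 3 - 13*(-1) = 3 - 1*(-13) = 3 + 13 = 16)
((-45 - 1*42)*l)*46 = ((-45 - 1*42)*16)*46 = ((-45 - 42)*16)*46 = -87*16*46 = -1392*46 = -64032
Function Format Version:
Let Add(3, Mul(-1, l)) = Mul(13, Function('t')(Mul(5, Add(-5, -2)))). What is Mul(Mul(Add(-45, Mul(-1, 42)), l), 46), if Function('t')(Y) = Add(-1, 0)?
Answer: -64032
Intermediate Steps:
Function('t')(Y) = -1
l = 16 (l = Add(3, Mul(-1, Mul(13, -1))) = Add(3, Mul(-1, -13)) = Add(3, 13) = 16)
Mul(Mul(Add(-45, Mul(-1, 42)), l), 46) = Mul(Mul(Add(-45, Mul(-1, 42)), 16), 46) = Mul(Mul(Add(-45, -42), 16), 46) = Mul(Mul(-87, 16), 46) = Mul(-1392, 46) = -64032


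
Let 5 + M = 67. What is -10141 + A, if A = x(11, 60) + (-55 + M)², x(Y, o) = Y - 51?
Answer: -10132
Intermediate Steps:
M = 62 (M = -5 + 67 = 62)
x(Y, o) = -51 + Y
A = 9 (A = (-51 + 11) + (-55 + 62)² = -40 + 7² = -40 + 49 = 9)
-10141 + A = -10141 + 9 = -10132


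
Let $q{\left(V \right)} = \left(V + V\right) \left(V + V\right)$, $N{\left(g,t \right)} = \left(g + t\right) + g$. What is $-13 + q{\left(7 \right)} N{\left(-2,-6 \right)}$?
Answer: $-1973$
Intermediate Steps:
$N{\left(g,t \right)} = t + 2 g$
$q{\left(V \right)} = 4 V^{2}$ ($q{\left(V \right)} = 2 V 2 V = 4 V^{2}$)
$-13 + q{\left(7 \right)} N{\left(-2,-6 \right)} = -13 + 4 \cdot 7^{2} \left(-6 + 2 \left(-2\right)\right) = -13 + 4 \cdot 49 \left(-6 - 4\right) = -13 + 196 \left(-10\right) = -13 - 1960 = -1973$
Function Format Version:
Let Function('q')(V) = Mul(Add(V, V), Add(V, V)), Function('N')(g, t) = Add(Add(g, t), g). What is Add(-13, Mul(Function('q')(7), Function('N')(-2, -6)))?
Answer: -1973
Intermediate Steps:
Function('N')(g, t) = Add(t, Mul(2, g))
Function('q')(V) = Mul(4, Pow(V, 2)) (Function('q')(V) = Mul(Mul(2, V), Mul(2, V)) = Mul(4, Pow(V, 2)))
Add(-13, Mul(Function('q')(7), Function('N')(-2, -6))) = Add(-13, Mul(Mul(4, Pow(7, 2)), Add(-6, Mul(2, -2)))) = Add(-13, Mul(Mul(4, 49), Add(-6, -4))) = Add(-13, Mul(196, -10)) = Add(-13, -1960) = -1973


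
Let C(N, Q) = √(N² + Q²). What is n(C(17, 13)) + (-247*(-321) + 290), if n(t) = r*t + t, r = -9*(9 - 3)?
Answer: 79577 - 53*√458 ≈ 78443.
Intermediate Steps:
r = -54 (r = -9*6 = -54)
n(t) = -53*t (n(t) = -54*t + t = -53*t)
n(C(17, 13)) + (-247*(-321) + 290) = -53*√(17² + 13²) + (-247*(-321) + 290) = -53*√(289 + 169) + (79287 + 290) = -53*√458 + 79577 = 79577 - 53*√458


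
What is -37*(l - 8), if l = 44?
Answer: -1332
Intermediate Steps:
-37*(l - 8) = -37*(44 - 8) = -37*36 = -1332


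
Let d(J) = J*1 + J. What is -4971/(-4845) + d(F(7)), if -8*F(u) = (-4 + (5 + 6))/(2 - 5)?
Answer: 31189/19380 ≈ 1.6093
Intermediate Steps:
F(u) = 7/24 (F(u) = -(-4 + (5 + 6))/(8*(2 - 5)) = -(-4 + 11)/(8*(-3)) = -7*(-1)/(8*3) = -1/8*(-7/3) = 7/24)
d(J) = 2*J (d(J) = J + J = 2*J)
-4971/(-4845) + d(F(7)) = -4971/(-4845) + 2*(7/24) = -4971*(-1/4845) + 7/12 = 1657/1615 + 7/12 = 31189/19380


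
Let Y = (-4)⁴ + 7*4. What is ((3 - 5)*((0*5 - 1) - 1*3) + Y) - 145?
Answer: 147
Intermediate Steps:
Y = 284 (Y = 256 + 28 = 284)
((3 - 5)*((0*5 - 1) - 1*3) + Y) - 145 = ((3 - 5)*((0*5 - 1) - 1*3) + 284) - 145 = (-2*((0 - 1) - 3) + 284) - 145 = (-2*(-1 - 3) + 284) - 145 = (-2*(-4) + 284) - 145 = (8 + 284) - 145 = 292 - 145 = 147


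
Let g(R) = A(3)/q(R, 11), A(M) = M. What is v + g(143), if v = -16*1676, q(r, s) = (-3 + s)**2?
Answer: -1716221/64 ≈ -26816.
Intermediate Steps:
v = -26816
g(R) = 3/64 (g(R) = 3/((-3 + 11)**2) = 3/(8**2) = 3/64)
v + g(143) = -26816 + 3/64 = -1716221/64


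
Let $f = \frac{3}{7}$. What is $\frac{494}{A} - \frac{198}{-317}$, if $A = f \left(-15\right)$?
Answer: $- \frac{1087276}{14265} \approx -76.22$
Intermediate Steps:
$f = \frac{3}{7}$ ($f = 3 \cdot \frac{1}{7} = \frac{3}{7} \approx 0.42857$)
$A = - \frac{45}{7}$ ($A = \frac{3}{7} \left(-15\right) = - \frac{45}{7} \approx -6.4286$)
$\frac{494}{A} - \frac{198}{-317} = \frac{494}{- \frac{45}{7}} - \frac{198}{-317} = 494 \left(- \frac{7}{45}\right) - - \frac{198}{317} = - \frac{3458}{45} + \frac{198}{317} = - \frac{1087276}{14265}$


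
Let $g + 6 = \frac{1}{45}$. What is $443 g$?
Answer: $- \frac{119167}{45} \approx -2648.2$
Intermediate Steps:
$g = - \frac{269}{45}$ ($g = -6 + \frac{1}{45} = - \frac{269}{45} \approx -5.9778$)
$443 g = 443 \left(- \frac{269}{45}\right) = - \frac{119167}{45}$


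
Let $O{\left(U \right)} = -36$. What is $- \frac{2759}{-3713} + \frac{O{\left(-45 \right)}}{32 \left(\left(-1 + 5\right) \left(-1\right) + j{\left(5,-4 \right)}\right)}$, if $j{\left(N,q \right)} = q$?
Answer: $\frac{209993}{237632} \approx 0.88369$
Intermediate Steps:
$- \frac{2759}{-3713} + \frac{O{\left(-45 \right)}}{32 \left(\left(-1 + 5\right) \left(-1\right) + j{\left(5,-4 \right)}\right)} = - \frac{2759}{-3713} - \frac{36}{32 \left(\left(-1 + 5\right) \left(-1\right) - 4\right)} = \left(-2759\right) \left(- \frac{1}{3713}\right) - \frac{36}{32 \left(4 \left(-1\right) - 4\right)} = \frac{2759}{3713} - \frac{36}{32 \left(-4 - 4\right)} = \frac{2759}{3713} - \frac{36}{32 \left(-8\right)} = \frac{2759}{3713} - \frac{36}{-256} = \frac{2759}{3713} - - \frac{9}{64} = \frac{2759}{3713} + \frac{9}{64} = \frac{209993}{237632}$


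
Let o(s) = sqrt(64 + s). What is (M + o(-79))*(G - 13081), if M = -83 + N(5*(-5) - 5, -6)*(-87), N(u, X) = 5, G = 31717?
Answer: -9653448 + 18636*I*sqrt(15) ≈ -9.6534e+6 + 72177.0*I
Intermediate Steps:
M = -518 (M = -83 + 5*(-87) = -83 - 435 = -518)
(M + o(-79))*(G - 13081) = (-518 + sqrt(64 - 79))*(31717 - 13081) = (-518 + sqrt(-15))*18636 = (-518 + I*sqrt(15))*18636 = -9653448 + 18636*I*sqrt(15)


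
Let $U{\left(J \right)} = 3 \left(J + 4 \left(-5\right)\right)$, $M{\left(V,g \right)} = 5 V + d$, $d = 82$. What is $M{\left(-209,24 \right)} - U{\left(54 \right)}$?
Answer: $-1065$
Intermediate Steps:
$M{\left(V,g \right)} = 82 + 5 V$ ($M{\left(V,g \right)} = 5 V + 82 = 82 + 5 V$)
$U{\left(J \right)} = -60 + 3 J$ ($U{\left(J \right)} = 3 \left(J - 20\right) = 3 \left(-20 + J\right) = -60 + 3 J$)
$M{\left(-209,24 \right)} - U{\left(54 \right)} = \left(82 + 5 \left(-209\right)\right) - \left(-60 + 3 \cdot 54\right) = \left(82 - 1045\right) - \left(-60 + 162\right) = -963 - 102 = -1065$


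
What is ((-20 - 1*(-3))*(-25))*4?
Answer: 1700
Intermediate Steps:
((-20 - 1*(-3))*(-25))*4 = ((-20 + 3)*(-25))*4 = -17*(-25)*4 = 425*4 = 1700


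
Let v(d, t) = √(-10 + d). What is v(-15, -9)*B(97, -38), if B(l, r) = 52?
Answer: 260*I ≈ 260.0*I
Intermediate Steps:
v(-15, -9)*B(97, -38) = √(-10 - 15)*52 = √(-25)*52 = (5*I)*52 = 260*I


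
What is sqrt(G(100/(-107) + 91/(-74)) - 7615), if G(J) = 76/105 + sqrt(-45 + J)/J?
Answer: sqrt(-24653399729566755 - 188935425*I*sqrt(2956953346))/1799385 ≈ 0.018182 - 87.26*I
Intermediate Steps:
G(J) = 76/105 + sqrt(-45 + J)/J (G(J) = 76*(1/105) + sqrt(-45 + J)/J = 76/105 + sqrt(-45 + J)/J)
sqrt(G(100/(-107) + 91/(-74)) - 7615) = sqrt((76/105 + sqrt(-45 + (100/(-107) + 91/(-74)))/(100/(-107) + 91/(-74))) - 7615) = sqrt((76/105 + sqrt(-45 + (100*(-1/107) + 91*(-1/74)))/(100*(-1/107) + 91*(-1/74))) - 7615) = sqrt((76/105 + sqrt(-45 + (-100/107 - 91/74))/(-100/107 - 91/74)) - 7615) = sqrt((76/105 + sqrt(-45 - 17137/7918)/(-17137/7918)) - 7615) = sqrt((76/105 - I*sqrt(2956953346)/17137) - 7615) = sqrt(-799499/105 - I*sqrt(2956953346)/17137)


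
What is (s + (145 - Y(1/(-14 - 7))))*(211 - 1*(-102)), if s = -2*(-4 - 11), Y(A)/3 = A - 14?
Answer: 475760/7 ≈ 67966.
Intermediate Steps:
Y(A) = -42 + 3*A (Y(A) = 3*(A - 14) = 3*(-14 + A) = -42 + 3*A)
s = 30 (s = -2*(-15) = 30)
(s + (145 - Y(1/(-14 - 7))))*(211 - 1*(-102)) = (30 + (145 - (-42 + 3/(-14 - 7))))*(211 - 1*(-102)) = (30 + (145 - (-42 + 3/(-21))))*(211 + 102) = (30 + (145 - (-42 + 3*(-1/21))))*313 = (30 + (145 - (-42 - ⅐)))*313 = (30 + (145 - 1*(-295/7)))*313 = (30 + (145 + 295/7))*313 = (30 + 1310/7)*313 = (1520/7)*313 = 475760/7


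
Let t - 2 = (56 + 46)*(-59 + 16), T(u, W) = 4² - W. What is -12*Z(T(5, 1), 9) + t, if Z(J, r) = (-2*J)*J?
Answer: 1016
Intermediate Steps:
T(u, W) = 16 - W
Z(J, r) = -2*J²
t = -4384 (t = 2 + (56 + 46)*(-59 + 16) = 2 + 102*(-43) = 2 - 4386 = -4384)
-12*Z(T(5, 1), 9) + t = -(-24)*(16 - 1*1)² - 4384 = -(-24)*(16 - 1)² - 4384 = -(-24)*15² - 4384 = -(-24)*225 - 4384 = -12*(-450) - 4384 = 5400 - 4384 = 1016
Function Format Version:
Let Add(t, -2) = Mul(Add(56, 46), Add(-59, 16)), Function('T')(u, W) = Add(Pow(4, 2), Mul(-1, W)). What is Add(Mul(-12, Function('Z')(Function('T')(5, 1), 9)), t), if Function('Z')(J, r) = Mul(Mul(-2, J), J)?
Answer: 1016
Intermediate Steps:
Function('T')(u, W) = Add(16, Mul(-1, W))
Function('Z')(J, r) = Mul(-2, Pow(J, 2))
t = -4384 (t = Add(2, Mul(Add(56, 46), Add(-59, 16))) = Add(2, Mul(102, -43)) = Add(2, -4386) = -4384)
Add(Mul(-12, Function('Z')(Function('T')(5, 1), 9)), t) = Add(Mul(-12, Mul(-2, Pow(Add(16, Mul(-1, 1)), 2))), -4384) = Add(Mul(-12, Mul(-2, Pow(Add(16, -1), 2))), -4384) = Add(Mul(-12, Mul(-2, Pow(15, 2))), -4384) = Add(Mul(-12, Mul(-2, 225)), -4384) = Add(Mul(-12, -450), -4384) = Add(5400, -4384) = 1016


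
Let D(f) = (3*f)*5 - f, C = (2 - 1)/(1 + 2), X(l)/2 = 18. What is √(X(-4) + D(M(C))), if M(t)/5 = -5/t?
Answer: 13*I*√6 ≈ 31.843*I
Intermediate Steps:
X(l) = 36 (X(l) = 2*18 = 36)
C = ⅓ (C = 1/3 = 1*(⅓) = ⅓ ≈ 0.33333)
M(t) = -25/t (M(t) = 5*(-5/t) = -25/t)
D(f) = 14*f (D(f) = 15*f - f = 14*f)
√(X(-4) + D(M(C))) = √(36 + 14*(-25/⅓)) = √(36 + 14*(-25*3)) = √(36 + 14*(-75)) = √(36 - 1050) = √(-1014) = 13*I*√6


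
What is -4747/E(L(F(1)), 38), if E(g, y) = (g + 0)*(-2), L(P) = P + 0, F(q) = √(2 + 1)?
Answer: 4747*√3/6 ≈ 1370.3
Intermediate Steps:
F(q) = √3
L(P) = P
E(g, y) = -2*g (E(g, y) = g*(-2) = -2*g)
-4747/E(L(F(1)), 38) = -4747*(-√3/6) = -(-4747)*√3/6 = 4747*√3/6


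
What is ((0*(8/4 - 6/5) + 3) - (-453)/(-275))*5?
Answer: 372/55 ≈ 6.7636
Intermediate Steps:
((0*(8/4 - 6/5) + 3) - (-453)/(-275))*5 = ((0*(8*(¼) - 6*⅕) + 3) - (-453)*(-1)/275)*5 = ((0*(2 - 6/5) + 3) - 1*453/275)*5 = ((0*(⅘) + 3) - 453/275)*5 = ((0 + 3) - 453/275)*5 = (3 - 453/275)*5 = (372/275)*5 = 372/55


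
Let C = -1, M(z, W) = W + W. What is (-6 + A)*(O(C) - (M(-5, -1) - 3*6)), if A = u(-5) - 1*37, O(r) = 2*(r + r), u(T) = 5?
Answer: -608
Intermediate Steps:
M(z, W) = 2*W
O(r) = 4*r (O(r) = 2*(2*r) = 4*r)
A = -32 (A = 5 - 1*37 = 5 - 37 = -32)
(-6 + A)*(O(C) - (M(-5, -1) - 3*6)) = (-6 - 32)*(4*(-1) - (2*(-1) - 3*6)) = -38*(-4 - (-2 - 18)) = -38*(-4 - 1*(-20)) = -38*(-4 + 20) = -38*16 = -608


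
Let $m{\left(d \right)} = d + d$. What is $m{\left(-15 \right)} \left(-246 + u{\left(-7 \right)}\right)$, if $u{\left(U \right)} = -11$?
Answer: $7710$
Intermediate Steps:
$m{\left(d \right)} = 2 d$
$m{\left(-15 \right)} \left(-246 + u{\left(-7 \right)}\right) = 2 \left(-15\right) \left(-246 - 11\right) = \left(-30\right) \left(-257\right) = 7710$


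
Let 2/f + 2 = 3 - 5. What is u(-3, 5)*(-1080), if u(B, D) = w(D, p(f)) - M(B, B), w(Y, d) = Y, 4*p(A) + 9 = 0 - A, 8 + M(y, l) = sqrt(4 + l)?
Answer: -12960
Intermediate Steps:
f = -1/2 (f = 2/(-2 + (3 - 5)) = 2/(-2 - 2) = 2/(-4) = 2*(-1/4) = -1/2 ≈ -0.50000)
M(y, l) = -8 + sqrt(4 + l)
p(A) = -9/4 - A/4 (p(A) = -9/4 + (0 - A)/4 = -9/4 + (-A)/4 = -9/4 - A/4)
u(B, D) = 8 + D - sqrt(4 + B) (u(B, D) = D - (-8 + sqrt(4 + B)) = D + (8 - sqrt(4 + B)) = 8 + D - sqrt(4 + B))
u(-3, 5)*(-1080) = (8 + 5 - sqrt(4 - 3))*(-1080) = (8 + 5 - sqrt(1))*(-1080) = (8 + 5 - 1*1)*(-1080) = (8 + 5 - 1)*(-1080) = 12*(-1080) = -12960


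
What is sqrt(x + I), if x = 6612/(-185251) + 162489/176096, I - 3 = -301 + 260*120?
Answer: sqrt(16986887309225495011694)/741408184 ≈ 175.79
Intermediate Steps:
I = 30902 (I = 3 + (-301 + 260*120) = 3 + (-301 + 31200) = 3 + 30899 = 30902)
x = 28936902987/32621960096 (x = 6612*(-1/185251) + 162489*(1/176096) = -6612/185251 + 162489/176096 = 28936902987/32621960096 ≈ 0.88704)
sqrt(x + I) = sqrt(28936902987/32621960096 + 30902) = sqrt(1008112747789579/32621960096) = sqrt(16986887309225495011694)/741408184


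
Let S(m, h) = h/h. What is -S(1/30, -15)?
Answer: -1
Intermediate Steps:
S(m, h) = 1
-S(1/30, -15) = -1*1 = -1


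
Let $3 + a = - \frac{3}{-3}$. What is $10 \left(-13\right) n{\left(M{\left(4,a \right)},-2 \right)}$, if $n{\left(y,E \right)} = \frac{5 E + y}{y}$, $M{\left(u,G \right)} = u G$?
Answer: $- \frac{585}{2} \approx -292.5$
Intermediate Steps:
$a = -2$ ($a = -3 - \frac{3}{-3} = -3 - -1 = -3 + 1 = -2$)
$M{\left(u,G \right)} = G u$
$n{\left(y,E \right)} = \frac{y + 5 E}{y}$
$10 \left(-13\right) n{\left(M{\left(4,a \right)},-2 \right)} = 10 \left(-13\right) \frac{\left(-2\right) 4 + 5 \left(-2\right)}{\left(-2\right) 4} = - 130 \frac{-8 - 10}{-8} = - 130 \left(\left(- \frac{1}{8}\right) \left(-18\right)\right) = \left(-130\right) \frac{9}{4} = - \frac{585}{2}$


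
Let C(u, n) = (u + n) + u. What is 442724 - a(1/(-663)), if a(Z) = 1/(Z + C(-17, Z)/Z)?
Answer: 6616956445129/14946008 ≈ 4.4272e+5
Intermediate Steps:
C(u, n) = n + 2*u (C(u, n) = (n + u) + u = n + 2*u)
a(Z) = 1/(Z + (-34 + Z)/Z) (a(Z) = 1/(Z + (Z + 2*(-17))/Z) = 1/(Z + (Z - 34)/Z) = 1/(Z + (-34 + Z)/Z))
442724 - a(1/(-663)) = 442724 - 1/((-663)*(-34 + 1/(-663) + (1/(-663))²)) = 442724 - (-1)/(663*(-34 - 1/663 + (-1/663)²)) = 442724 - (-1)/(663*(-34 - 1/663 + 1/439569)) = 442724 - (-1)/(663*(-14946008/439569)) = 442724 - (-1)*(-439569)/(663*14946008) = 442724 - 1*663/14946008 = 442724 - 663/14946008 = 6616956445129/14946008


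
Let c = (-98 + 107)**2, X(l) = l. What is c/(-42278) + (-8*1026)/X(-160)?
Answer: 5421951/105695 ≈ 51.298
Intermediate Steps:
c = 81 (c = 9**2 = 81)
c/(-42278) + (-8*1026)/X(-160) = 81/(-42278) - 8*1026/(-160) = 81*(-1/42278) - 8208*(-1/160) = -81/42278 + 513/10 = 5421951/105695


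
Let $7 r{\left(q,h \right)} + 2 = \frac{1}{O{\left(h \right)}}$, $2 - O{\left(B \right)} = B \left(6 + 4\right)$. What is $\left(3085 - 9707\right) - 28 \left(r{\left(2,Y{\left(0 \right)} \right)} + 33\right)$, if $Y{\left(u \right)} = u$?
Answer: $-7540$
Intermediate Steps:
$O{\left(B \right)} = 2 - 10 B$ ($O{\left(B \right)} = 2 - B \left(6 + 4\right) = 2 - B 10 = 2 - 10 B$)
$r{\left(q,h \right)} = - \frac{2}{7} + \frac{1}{7 \left(2 - 10 h\right)}$
$\left(3085 - 9707\right) - 28 \left(r{\left(2,Y{\left(0 \right)} \right)} + 33\right) = \left(3085 - 9707\right) - 28 \left(\frac{3 - 0}{14 \left(-1 + 5 \cdot 0\right)} + 33\right) = \left(3085 - 9707\right) - 28 \left(\frac{3 + 0}{14 \left(-1 + 0\right)} + 33\right) = -6622 - 28 \left(\frac{1}{14} \frac{1}{-1} \cdot 3 + 33\right) = -6622 - 28 \left(\frac{1}{14} \left(-1\right) 3 + 33\right) = -6622 - 28 \left(- \frac{3}{14} + 33\right) = -6622 - 918 = -7540$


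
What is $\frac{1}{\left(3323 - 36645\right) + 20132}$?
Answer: $- \frac{1}{13190} \approx -7.5815 \cdot 10^{-5}$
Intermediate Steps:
$\frac{1}{\left(3323 - 36645\right) + 20132} = \frac{1}{-33322 + 20132} = \frac{1}{-13190} = - \frac{1}{13190}$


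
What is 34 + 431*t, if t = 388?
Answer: 167262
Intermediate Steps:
34 + 431*t = 34 + 431*388 = 34 + 167228 = 167262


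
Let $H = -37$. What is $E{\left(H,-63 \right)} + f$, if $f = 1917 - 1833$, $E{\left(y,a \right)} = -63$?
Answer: $21$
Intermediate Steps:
$f = 84$
$E{\left(H,-63 \right)} + f = -63 + 84 = 21$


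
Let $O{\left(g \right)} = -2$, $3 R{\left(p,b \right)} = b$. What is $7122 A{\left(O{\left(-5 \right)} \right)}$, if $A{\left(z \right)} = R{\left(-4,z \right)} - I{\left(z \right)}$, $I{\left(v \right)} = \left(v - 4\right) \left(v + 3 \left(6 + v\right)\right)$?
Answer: $422572$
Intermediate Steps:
$R{\left(p,b \right)} = \frac{b}{3}$
$I{\left(v \right)} = \left(-4 + v\right) \left(18 + 4 v\right)$ ($I{\left(v \right)} = \left(-4 + v\right) \left(v + \left(18 + 3 v\right)\right) = \left(-4 + v\right) \left(18 + 4 v\right)$)
$A{\left(z \right)} = 72 - 4 z^{2} - \frac{5 z}{3}$ ($A{\left(z \right)} = \frac{z}{3} - \left(-72 + 2 z + 4 z^{2}\right) = 72 - 4 z^{2} - \frac{5 z}{3}$)
$7122 A{\left(O{\left(-5 \right)} \right)} = 7122 \left(72 - 4 \left(-2\right)^{2} - - \frac{10}{3}\right) = 7122 \left(72 - 16 + \frac{10}{3}\right) = 7122 \cdot \frac{178}{3} = 422572$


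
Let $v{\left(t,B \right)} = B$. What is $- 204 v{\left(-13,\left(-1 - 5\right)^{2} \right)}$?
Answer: $-7344$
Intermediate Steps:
$- 204 v{\left(-13,\left(-1 - 5\right)^{2} \right)} = - 204 \left(-1 - 5\right)^{2} = - 204 \left(-6\right)^{2} = \left(-204\right) 36 = -7344$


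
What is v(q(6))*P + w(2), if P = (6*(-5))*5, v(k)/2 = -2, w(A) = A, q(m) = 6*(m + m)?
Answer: 602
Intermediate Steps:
q(m) = 12*m (q(m) = 6*(2*m) = 12*m)
v(k) = -4 (v(k) = 2*(-2) = -4)
P = -150 (P = -30*5 = -150)
v(q(6))*P + w(2) = -4*(-150) + 2 = 600 + 2 = 602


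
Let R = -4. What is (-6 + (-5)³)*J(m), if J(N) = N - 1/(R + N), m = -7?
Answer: 9956/11 ≈ 905.09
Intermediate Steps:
J(N) = N - 1/(-4 + N)
(-6 + (-5)³)*J(m) = (-6 + (-5)³)*((-1 + (-7)² - 4*(-7))/(-4 - 7)) = (-6 - 125)*((-1 + 49 + 28)/(-11)) = -(-131)*76/11 = -131*(-76/11) = 9956/11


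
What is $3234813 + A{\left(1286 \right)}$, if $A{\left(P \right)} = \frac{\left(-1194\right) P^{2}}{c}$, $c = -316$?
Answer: $\frac{749208333}{79} \approx 9.4836 \cdot 10^{6}$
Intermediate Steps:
$A{\left(P \right)} = \frac{597 P^{2}}{158}$ ($A{\left(P \right)} = \frac{\left(-1194\right) P^{2}}{-316} = - 1194 P^{2} \left(- \frac{1}{316}\right) = \frac{597 P^{2}}{158}$)
$3234813 + A{\left(1286 \right)} = 3234813 + \frac{597 \cdot 1286^{2}}{158} = 3234813 + \frac{597}{158} \cdot 1653796 = 3234813 + \frac{493658106}{79} = \frac{749208333}{79}$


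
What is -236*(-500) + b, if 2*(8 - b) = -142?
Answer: 118079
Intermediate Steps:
b = 79 (b = 8 - 1/2*(-142) = 8 + 71 = 79)
-236*(-500) + b = -236*(-500) + 79 = 118000 + 79 = 118079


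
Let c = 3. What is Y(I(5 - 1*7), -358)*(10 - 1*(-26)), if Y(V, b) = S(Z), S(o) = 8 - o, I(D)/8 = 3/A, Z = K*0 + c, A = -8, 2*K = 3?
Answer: 180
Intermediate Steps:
K = 3/2 (K = (½)*3 = 3/2 ≈ 1.5000)
Z = 3 (Z = (3/2)*0 + 3 = 0 + 3 = 3)
I(D) = -3 (I(D) = 8*(3/(-8)) = 8*(3*(-⅛)) = 8*(-3/8) = -3)
Y(V, b) = 5 (Y(V, b) = 8 - 1*3 = 8 - 3 = 5)
Y(I(5 - 1*7), -358)*(10 - 1*(-26)) = 5*(10 - 1*(-26)) = 5*(10 + 26) = 5*36 = 180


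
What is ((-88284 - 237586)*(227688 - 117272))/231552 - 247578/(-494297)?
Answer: -8295416276161/53384076 ≈ -1.5539e+5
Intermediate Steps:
((-88284 - 237586)*(227688 - 117272))/231552 - 247578/(-494297) = -325870*110416*(1/231552) - 247578*(-1/494297) = -35981261920*1/231552 + 247578/494297 = -16782305/108 + 247578/494297 = -8295416276161/53384076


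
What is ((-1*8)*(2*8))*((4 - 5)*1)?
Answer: 128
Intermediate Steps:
((-1*8)*(2*8))*((4 - 5)*1) = (-8*16)*(-1*1) = -128*(-1) = 128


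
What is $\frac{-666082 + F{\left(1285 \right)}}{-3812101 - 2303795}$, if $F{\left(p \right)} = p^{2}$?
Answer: $- \frac{328381}{2038632} \approx -0.16108$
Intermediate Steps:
$\frac{-666082 + F{\left(1285 \right)}}{-3812101 - 2303795} = \frac{-666082 + 1285^{2}}{-3812101 - 2303795} = \frac{-666082 + 1651225}{-3812101 - 2303795} = \frac{985143}{-6115896} = 985143 \left(- \frac{1}{6115896}\right) = - \frac{328381}{2038632}$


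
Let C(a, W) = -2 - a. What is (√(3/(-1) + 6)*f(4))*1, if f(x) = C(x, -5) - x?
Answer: -10*√3 ≈ -17.320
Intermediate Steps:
f(x) = -2 - 2*x (f(x) = (-2 - x) - x = -2 - 2*x)
(√(3/(-1) + 6)*f(4))*1 = (√(3/(-1) + 6)*(-2 - 2*4))*1 = (√(3*(-1) + 6)*(-2 - 8))*1 = (√(-3 + 6)*(-10))*1 = (√3*(-10))*1 = -10*√3*1 = -10*√3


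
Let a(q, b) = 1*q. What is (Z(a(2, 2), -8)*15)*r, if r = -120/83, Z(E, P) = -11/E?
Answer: 9900/83 ≈ 119.28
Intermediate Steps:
a(q, b) = q
r = -120/83 (r = -120*1/83 = -120/83 ≈ -1.4458)
(Z(a(2, 2), -8)*15)*r = (-11/2*15)*(-120/83) = (-11*½*15)*(-120/83) = -11/2*15*(-120/83) = -165/2*(-120/83) = 9900/83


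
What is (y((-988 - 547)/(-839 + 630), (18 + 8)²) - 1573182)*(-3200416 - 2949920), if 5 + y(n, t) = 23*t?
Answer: 9580003216704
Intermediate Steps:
y(n, t) = -5 + 23*t
(y((-988 - 547)/(-839 + 630), (18 + 8)²) - 1573182)*(-3200416 - 2949920) = ((-5 + 23*(18 + 8)²) - 1573182)*(-3200416 - 2949920) = ((-5 + 23*26²) - 1573182)*(-6150336) = ((-5 + 23*676) - 1573182)*(-6150336) = ((-5 + 15548) - 1573182)*(-6150336) = (15543 - 1573182)*(-6150336) = -1557639*(-6150336) = 9580003216704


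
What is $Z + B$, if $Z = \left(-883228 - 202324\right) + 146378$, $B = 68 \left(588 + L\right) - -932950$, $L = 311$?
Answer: $54908$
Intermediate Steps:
$B = 994082$ ($B = 68 \left(588 + 311\right) - -932950 = 68 \cdot 899 + 932950 = 61132 + 932950 = 994082$)
$Z = -939174$ ($Z = -1085552 + 146378 = -939174$)
$Z + B = -939174 + 994082 = 54908$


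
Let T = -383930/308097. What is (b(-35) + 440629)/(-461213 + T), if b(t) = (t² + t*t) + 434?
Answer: -136645024761/142098725591 ≈ -0.96162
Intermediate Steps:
T = -383930/308097 (T = -383930*1/308097 = -383930/308097 ≈ -1.2461)
b(t) = 434 + 2*t² (b(t) = (t² + t²) + 434 = 2*t² + 434 = 434 + 2*t²)
(b(-35) + 440629)/(-461213 + T) = ((434 + 2*(-35)²) + 440629)/(-461213 - 383930/308097) = ((434 + 2*1225) + 440629)/(-142098725591/308097) = ((434 + 2450) + 440629)*(-308097/142098725591) = (2884 + 440629)*(-308097/142098725591) = 443513*(-308097/142098725591) = -136645024761/142098725591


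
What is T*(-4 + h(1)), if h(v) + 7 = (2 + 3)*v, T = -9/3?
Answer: 18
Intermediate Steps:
T = -3 (T = -9*⅓ = -3)
h(v) = -7 + 5*v (h(v) = -7 + (2 + 3)*v = -7 + 5*v)
T*(-4 + h(1)) = -3*(-4 + (-7 + 5*1)) = -3*(-4 + (-7 + 5)) = -3*(-4 - 2) = -3*(-6) = 18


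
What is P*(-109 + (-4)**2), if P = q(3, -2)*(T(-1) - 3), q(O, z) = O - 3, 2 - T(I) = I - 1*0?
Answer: 0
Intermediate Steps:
T(I) = 2 - I (T(I) = 2 - (I - 1*0) = 2 - (I + 0) = 2 - I)
q(O, z) = -3 + O
P = 0 (P = (-3 + 3)*((2 - 1*(-1)) - 3) = 0*((2 + 1) - 3) = 0*(3 - 3) = 0*0 = 0)
P*(-109 + (-4)**2) = 0*(-109 + (-4)**2) = 0*(-109 + 16) = 0*(-93) = 0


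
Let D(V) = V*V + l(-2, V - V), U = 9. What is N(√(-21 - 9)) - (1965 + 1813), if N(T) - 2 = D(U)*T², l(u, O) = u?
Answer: -6146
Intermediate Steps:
D(V) = -2 + V² (D(V) = V*V - 2 = V² - 2 = -2 + V²)
N(T) = 2 + 79*T² (N(T) = 2 + (-2 + 9²)*T² = 2 + (-2 + 81)*T² = 2 + 79*T²)
N(√(-21 - 9)) - (1965 + 1813) = (2 + 79*(√(-21 - 9))²) - (1965 + 1813) = (2 + 79*(√(-30))²) - 1*3778 = (2 + 79*(I*√30)²) - 3778 = (2 + 79*(-30)) - 3778 = (2 - 2370) - 3778 = -2368 - 3778 = -6146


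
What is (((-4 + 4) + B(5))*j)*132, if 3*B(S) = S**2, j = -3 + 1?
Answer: -2200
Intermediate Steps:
j = -2
B(S) = S**2/3
(((-4 + 4) + B(5))*j)*132 = (((-4 + 4) + (1/3)*5**2)*(-2))*132 = ((0 + (1/3)*25)*(-2))*132 = ((0 + 25/3)*(-2))*132 = ((25/3)*(-2))*132 = -50/3*132 = -2200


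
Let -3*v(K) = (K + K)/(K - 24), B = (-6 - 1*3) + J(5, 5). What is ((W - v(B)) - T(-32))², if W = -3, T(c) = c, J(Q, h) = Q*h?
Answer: 6889/9 ≈ 765.44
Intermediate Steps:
B = 16 (B = (-6 - 1*3) + 5*5 = (-6 - 3) + 25 = -9 + 25 = 16)
v(K) = -2*K/(3*(-24 + K)) (v(K) = -(K + K)/(3*(K - 24)) = -2*K/(3*(-24 + K)))
((W - v(B)) - T(-32))² = ((-3 - (-2)*16/(-72 + 3*16)) - 1*(-32))² = ((-3 - (-2)*16/(-72 + 48)) + 32)² = ((-3 - (-2)*16/(-24)) + 32)² = ((-3 - (-2)*16*(-1)/24) + 32)² = ((-3 - 1*4/3) + 32)² = ((-3 - 4/3) + 32)² = (-13/3 + 32)² = (83/3)² = 6889/9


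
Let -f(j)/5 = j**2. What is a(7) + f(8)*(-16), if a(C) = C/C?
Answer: 5121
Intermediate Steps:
a(C) = 1
f(j) = -5*j**2
a(7) + f(8)*(-16) = 1 - 5*8**2*(-16) = 1 - 5*64*(-16) = 1 - 320*(-16) = 1 + 5120 = 5121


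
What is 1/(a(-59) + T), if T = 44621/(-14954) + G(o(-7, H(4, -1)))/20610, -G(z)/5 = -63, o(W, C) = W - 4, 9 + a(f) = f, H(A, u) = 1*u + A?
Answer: -1712233/121514779 ≈ -0.014091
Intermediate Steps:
H(A, u) = A + u (H(A, u) = u + A = A + u)
a(f) = -9 + f
o(W, C) = -4 + W
G(z) = 315 (G(z) = -5*(-63) = 315)
T = -5082935/1712233 (T = 44621/(-14954) + 315/20610 = 44621*(-1/14954) + 315*(1/20610) = -44621/14954 + 7/458 = -5082935/1712233 ≈ -2.9686)
1/(a(-59) + T) = 1/((-9 - 59) - 5082935/1712233) = 1/(-68 - 5082935/1712233) = 1/(-121514779/1712233) = -1712233/121514779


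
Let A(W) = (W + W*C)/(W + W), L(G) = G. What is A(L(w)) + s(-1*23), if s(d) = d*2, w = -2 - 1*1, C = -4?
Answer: -95/2 ≈ -47.500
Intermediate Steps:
w = -3 (w = -2 - 1 = -3)
A(W) = -3/2 (A(W) = (W + W*(-4))/(W + W) = (W - 4*W)/((2*W)) = (-3*W)*(1/(2*W)) = -3/2)
s(d) = 2*d
A(L(w)) + s(-1*23) = -3/2 + 2*(-1*23) = -3/2 + 2*(-23) = -3/2 - 46 = -95/2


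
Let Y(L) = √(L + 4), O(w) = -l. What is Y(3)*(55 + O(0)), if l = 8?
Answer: 47*√7 ≈ 124.35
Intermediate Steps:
O(w) = -8 (O(w) = -1*8 = -8)
Y(L) = √(4 + L)
Y(3)*(55 + O(0)) = √(4 + 3)*(55 - 8) = √7*47 = 47*√7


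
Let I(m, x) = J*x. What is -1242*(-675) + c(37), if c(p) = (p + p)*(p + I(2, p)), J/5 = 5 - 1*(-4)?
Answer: 964298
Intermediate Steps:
J = 45 (J = 5*(5 - 1*(-4)) = 5*(5 + 4) = 5*9 = 45)
I(m, x) = 45*x
c(p) = 92*p**2 (c(p) = (p + p)*(p + 45*p) = (2*p)*(46*p) = 92*p**2)
-1242*(-675) + c(37) = -1242*(-675) + 92*37**2 = 838350 + 92*1369 = 838350 + 125948 = 964298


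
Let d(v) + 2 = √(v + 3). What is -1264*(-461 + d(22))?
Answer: 578912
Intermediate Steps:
d(v) = -2 + √(3 + v) (d(v) = -2 + √(v + 3) = -2 + √(3 + v))
-1264*(-461 + d(22)) = -1264*(-461 + (-2 + √(3 + 22))) = -1264*(-461 + (-2 + √25)) = -1264*(-461 + (-2 + 5)) = -1264*(-461 + 3) = -1264*(-458) = 578912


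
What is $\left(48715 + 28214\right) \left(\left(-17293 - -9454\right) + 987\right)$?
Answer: $-527117508$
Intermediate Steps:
$\left(48715 + 28214\right) \left(\left(-17293 - -9454\right) + 987\right) = 76929 \left(\left(-17293 + 9454\right) + 987\right) = 76929 \left(-7839 + 987\right) = 76929 \left(-6852\right) = -527117508$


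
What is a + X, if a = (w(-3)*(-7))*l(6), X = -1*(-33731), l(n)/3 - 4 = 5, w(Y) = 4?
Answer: 32975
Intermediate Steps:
l(n) = 27 (l(n) = 12 + 3*5 = 12 + 15 = 27)
X = 33731
a = -756 (a = (4*(-7))*27 = -28*27 = -756)
a + X = -756 + 33731 = 32975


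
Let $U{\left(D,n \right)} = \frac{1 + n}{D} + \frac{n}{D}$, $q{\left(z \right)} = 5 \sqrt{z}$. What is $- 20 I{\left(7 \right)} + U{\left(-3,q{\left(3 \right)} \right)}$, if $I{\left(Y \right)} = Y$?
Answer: $- \frac{421}{3} - \frac{10 \sqrt{3}}{3} \approx -146.11$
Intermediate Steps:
$U{\left(D,n \right)} = \frac{n}{D} + \frac{1 + n}{D}$ ($U{\left(D,n \right)} = \frac{1 + n}{D} + \frac{n}{D} = \frac{n}{D} + \frac{1 + n}{D}$)
$- 20 I{\left(7 \right)} + U{\left(-3,q{\left(3 \right)} \right)} = \left(-20\right) 7 + \frac{1 + 2 \cdot 5 \sqrt{3}}{-3} = -140 - \frac{1 + 10 \sqrt{3}}{3} = -140 - \left(\frac{1}{3} + \frac{10 \sqrt{3}}{3}\right) = - \frac{421}{3} - \frac{10 \sqrt{3}}{3}$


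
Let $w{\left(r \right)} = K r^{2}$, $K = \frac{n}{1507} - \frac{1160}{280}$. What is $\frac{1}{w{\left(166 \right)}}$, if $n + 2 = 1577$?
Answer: $- \frac{10549}{900474968} \approx -1.1715 \cdot 10^{-5}$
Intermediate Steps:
$n = 1575$ ($n = -2 + 1577 = 1575$)
$K = - \frac{32678}{10549}$ ($K = \frac{1575}{1507} - \frac{1160}{280} = 1575 \cdot \frac{1}{1507} - \frac{29}{7} = \frac{1575}{1507} - \frac{29}{7} = - \frac{32678}{10549} \approx -3.0977$)
$w{\left(r \right)} = - \frac{32678 r^{2}}{10549}$
$\frac{1}{w{\left(166 \right)}} = \frac{1}{\left(- \frac{32678}{10549}\right) 166^{2}} = \frac{1}{\left(- \frac{32678}{10549}\right) 27556} = \frac{1}{- \frac{900474968}{10549}} = - \frac{10549}{900474968}$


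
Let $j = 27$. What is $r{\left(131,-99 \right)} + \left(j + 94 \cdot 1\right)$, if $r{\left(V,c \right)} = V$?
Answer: $252$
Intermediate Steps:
$r{\left(131,-99 \right)} + \left(j + 94 \cdot 1\right) = 131 + \left(27 + 94 \cdot 1\right) = 131 + \left(27 + 94\right) = 131 + 121 = 252$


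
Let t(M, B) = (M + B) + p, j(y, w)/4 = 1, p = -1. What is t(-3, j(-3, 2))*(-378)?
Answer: 0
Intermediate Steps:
j(y, w) = 4 (j(y, w) = 4*1 = 4)
t(M, B) = -1 + B + M (t(M, B) = (M + B) - 1 = (B + M) - 1 = -1 + B + M)
t(-3, j(-3, 2))*(-378) = (-1 + 4 - 3)*(-378) = 0*(-378) = 0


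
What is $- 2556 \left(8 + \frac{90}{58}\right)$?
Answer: $- \frac{708012}{29} \approx -24414.0$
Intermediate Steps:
$- 2556 \left(8 + \frac{90}{58}\right) = - 2556 \left(8 + 90 \cdot \frac{1}{58}\right) = - 2556 \left(8 + \frac{45}{29}\right) = \left(-2556\right) \frac{277}{29} = - \frac{708012}{29}$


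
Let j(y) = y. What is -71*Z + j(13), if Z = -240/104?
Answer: 2299/13 ≈ 176.85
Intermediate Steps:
Z = -30/13 (Z = -240*1/104 = -30/13 ≈ -2.3077)
-71*Z + j(13) = -71*(-30/13) + 13 = 2130/13 + 13 = 2299/13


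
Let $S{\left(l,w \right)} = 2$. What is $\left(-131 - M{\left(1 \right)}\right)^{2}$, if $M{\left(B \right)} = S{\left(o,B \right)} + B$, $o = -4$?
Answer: $17956$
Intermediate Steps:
$M{\left(B \right)} = 2 + B$
$\left(-131 - M{\left(1 \right)}\right)^{2} = \left(-131 - \left(2 + 1\right)\right)^{2} = \left(-131 - 3\right)^{2} = \left(-134\right)^{2} = 17956$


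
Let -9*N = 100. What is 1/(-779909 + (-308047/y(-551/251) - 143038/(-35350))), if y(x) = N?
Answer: -10100/7597025309 ≈ -1.3295e-6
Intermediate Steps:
N = -100/9 (N = -⅑*100 = -100/9 ≈ -11.111)
y(x) = -100/9
1/(-779909 + (-308047/y(-551/251) - 143038/(-35350))) = 1/(-779909 + (-308047/(-100/9) - 143038/(-35350))) = 1/(-779909 + (-308047*(-9/100) - 143038*(-1/35350))) = 1/(-779909 + (2772423/100 + 10217/2525)) = 1/(-779909 + 280055591/10100) = 1/(-7597025309/10100) = -10100/7597025309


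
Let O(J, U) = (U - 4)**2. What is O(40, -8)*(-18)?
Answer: -2592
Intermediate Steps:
O(J, U) = (-4 + U)**2
O(40, -8)*(-18) = (-4 - 8)**2*(-18) = (-12)**2*(-18) = 144*(-18) = -2592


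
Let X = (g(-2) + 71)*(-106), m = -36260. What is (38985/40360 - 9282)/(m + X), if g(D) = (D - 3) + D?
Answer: 24972169/115817056 ≈ 0.21562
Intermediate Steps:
g(D) = -3 + 2*D (g(D) = (-3 + D) + D = -3 + 2*D)
X = -6784 (X = ((-3 + 2*(-2)) + 71)*(-106) = ((-3 - 4) + 71)*(-106) = (-7 + 71)*(-106) = 64*(-106) = -6784)
(38985/40360 - 9282)/(m + X) = (38985/40360 - 9282)/(-36260 - 6784) = (38985*(1/40360) - 9282)/(-43044) = (7797/8072 - 9282)*(-1/43044) = -74916507/8072*(-1/43044) = 24972169/115817056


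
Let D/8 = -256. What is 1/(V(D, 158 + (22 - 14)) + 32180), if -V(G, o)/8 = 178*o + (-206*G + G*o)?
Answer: -1/859564 ≈ -1.1634e-6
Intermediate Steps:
D = -2048 (D = 8*(-256) = -2048)
V(G, o) = -1424*o + 1648*G - 8*G*o (V(G, o) = -8*(178*o + (-206*G + G*o)) = -8*(-206*G + 178*o + G*o) = -1424*o + 1648*G - 8*G*o)
1/(V(D, 158 + (22 - 14)) + 32180) = 1/((-1424*(158 + (22 - 14)) + 1648*(-2048) - 8*(-2048)*(158 + (22 - 14))) + 32180) = 1/((-1424*(158 + 8) - 3375104 - 8*(-2048)*(158 + 8)) + 32180) = 1/((-1424*166 - 3375104 - 8*(-2048)*166) + 32180) = 1/((-236384 - 3375104 + 2719744) + 32180) = 1/(-891744 + 32180) = 1/(-859564) = -1/859564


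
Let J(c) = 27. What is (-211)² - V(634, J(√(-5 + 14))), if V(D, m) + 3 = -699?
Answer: 45223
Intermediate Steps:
V(D, m) = -702 (V(D, m) = -3 - 699 = -702)
(-211)² - V(634, J(√(-5 + 14))) = (-211)² - 1*(-702) = 44521 + 702 = 45223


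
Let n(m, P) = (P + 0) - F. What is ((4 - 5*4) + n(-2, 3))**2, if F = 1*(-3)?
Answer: 100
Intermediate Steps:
F = -3
n(m, P) = 3 + P (n(m, P) = (P + 0) - 1*(-3) = P + 3 = 3 + P)
((4 - 5*4) + n(-2, 3))**2 = ((4 - 5*4) + (3 + 3))**2 = ((4 - 1*20) + 6)**2 = ((4 - 20) + 6)**2 = (-16 + 6)**2 = (-10)**2 = 100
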